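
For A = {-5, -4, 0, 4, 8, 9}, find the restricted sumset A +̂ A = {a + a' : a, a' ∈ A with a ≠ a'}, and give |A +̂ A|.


Restricted sumset: A +̂ A = {a + a' : a ∈ A, a' ∈ A, a ≠ a'}.
Equivalently, take A + A and drop any sum 2a that is achievable ONLY as a + a for a ∈ A (i.e. sums representable only with equal summands).
Enumerate pairs (a, a') with a < a' (symmetric, so each unordered pair gives one sum; this covers all a ≠ a'):
  -5 + -4 = -9
  -5 + 0 = -5
  -5 + 4 = -1
  -5 + 8 = 3
  -5 + 9 = 4
  -4 + 0 = -4
  -4 + 4 = 0
  -4 + 8 = 4
  -4 + 9 = 5
  0 + 4 = 4
  0 + 8 = 8
  0 + 9 = 9
  4 + 8 = 12
  4 + 9 = 13
  8 + 9 = 17
Collected distinct sums: {-9, -5, -4, -1, 0, 3, 4, 5, 8, 9, 12, 13, 17}
|A +̂ A| = 13
(Reference bound: |A +̂ A| ≥ 2|A| - 3 for |A| ≥ 2, with |A| = 6 giving ≥ 9.)

|A +̂ A| = 13


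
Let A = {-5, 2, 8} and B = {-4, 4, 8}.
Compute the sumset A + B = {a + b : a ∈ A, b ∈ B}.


A + B = {a + b : a ∈ A, b ∈ B}.
Enumerate all |A|·|B| = 3·3 = 9 pairs (a, b) and collect distinct sums.
a = -5: -5+-4=-9, -5+4=-1, -5+8=3
a = 2: 2+-4=-2, 2+4=6, 2+8=10
a = 8: 8+-4=4, 8+4=12, 8+8=16
Collecting distinct sums: A + B = {-9, -2, -1, 3, 4, 6, 10, 12, 16}
|A + B| = 9

A + B = {-9, -2, -1, 3, 4, 6, 10, 12, 16}


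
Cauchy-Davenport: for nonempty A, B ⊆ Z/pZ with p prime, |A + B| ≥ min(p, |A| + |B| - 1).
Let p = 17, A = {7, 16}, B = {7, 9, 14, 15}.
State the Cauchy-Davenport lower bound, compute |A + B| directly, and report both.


Cauchy-Davenport: |A + B| ≥ min(p, |A| + |B| - 1) for A, B nonempty in Z/pZ.
|A| = 2, |B| = 4, p = 17.
CD lower bound = min(17, 2 + 4 - 1) = min(17, 5) = 5.
Compute A + B mod 17 directly:
a = 7: 7+7=14, 7+9=16, 7+14=4, 7+15=5
a = 16: 16+7=6, 16+9=8, 16+14=13, 16+15=14
A + B = {4, 5, 6, 8, 13, 14, 16}, so |A + B| = 7.
Verify: 7 ≥ 5? Yes ✓.

CD lower bound = 5, actual |A + B| = 7.


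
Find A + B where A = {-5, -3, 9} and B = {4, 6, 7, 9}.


A + B = {a + b : a ∈ A, b ∈ B}.
Enumerate all |A|·|B| = 3·4 = 12 pairs (a, b) and collect distinct sums.
a = -5: -5+4=-1, -5+6=1, -5+7=2, -5+9=4
a = -3: -3+4=1, -3+6=3, -3+7=4, -3+9=6
a = 9: 9+4=13, 9+6=15, 9+7=16, 9+9=18
Collecting distinct sums: A + B = {-1, 1, 2, 3, 4, 6, 13, 15, 16, 18}
|A + B| = 10

A + B = {-1, 1, 2, 3, 4, 6, 13, 15, 16, 18}


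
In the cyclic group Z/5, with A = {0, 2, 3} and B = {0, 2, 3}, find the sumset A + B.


Work in Z/5Z: reduce every sum a + b modulo 5.
Enumerate all 9 pairs:
a = 0: 0+0=0, 0+2=2, 0+3=3
a = 2: 2+0=2, 2+2=4, 2+3=0
a = 3: 3+0=3, 3+2=0, 3+3=1
Distinct residues collected: {0, 1, 2, 3, 4}
|A + B| = 5 (out of 5 total residues).

A + B = {0, 1, 2, 3, 4}


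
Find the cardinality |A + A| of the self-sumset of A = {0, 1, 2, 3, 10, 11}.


A + A = {a + a' : a, a' ∈ A}; |A| = 6.
General bounds: 2|A| - 1 ≤ |A + A| ≤ |A|(|A|+1)/2, i.e. 11 ≤ |A + A| ≤ 21.
Lower bound 2|A|-1 is attained iff A is an arithmetic progression.
Enumerate sums a + a' for a ≤ a' (symmetric, so this suffices):
a = 0: 0+0=0, 0+1=1, 0+2=2, 0+3=3, 0+10=10, 0+11=11
a = 1: 1+1=2, 1+2=3, 1+3=4, 1+10=11, 1+11=12
a = 2: 2+2=4, 2+3=5, 2+10=12, 2+11=13
a = 3: 3+3=6, 3+10=13, 3+11=14
a = 10: 10+10=20, 10+11=21
a = 11: 11+11=22
Distinct sums: {0, 1, 2, 3, 4, 5, 6, 10, 11, 12, 13, 14, 20, 21, 22}
|A + A| = 15

|A + A| = 15


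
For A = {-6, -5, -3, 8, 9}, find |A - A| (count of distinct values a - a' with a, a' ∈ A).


A - A = {a - a' : a, a' ∈ A}; |A| = 5.
Bounds: 2|A|-1 ≤ |A - A| ≤ |A|² - |A| + 1, i.e. 9 ≤ |A - A| ≤ 21.
Note: 0 ∈ A - A always (from a - a). The set is symmetric: if d ∈ A - A then -d ∈ A - A.
Enumerate nonzero differences d = a - a' with a > a' (then include -d):
Positive differences: {1, 2, 3, 11, 12, 13, 14, 15}
Full difference set: {0} ∪ (positive diffs) ∪ (negative diffs).
|A - A| = 1 + 2·8 = 17 (matches direct enumeration: 17).

|A - A| = 17


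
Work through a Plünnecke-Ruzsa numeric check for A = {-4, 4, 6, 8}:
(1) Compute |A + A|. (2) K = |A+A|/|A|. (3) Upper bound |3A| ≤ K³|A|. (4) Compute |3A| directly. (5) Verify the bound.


|A| = 4.
Step 1: Compute A + A by enumerating all 16 pairs.
A + A = {-8, 0, 2, 4, 8, 10, 12, 14, 16}, so |A + A| = 9.
Step 2: Doubling constant K = |A + A|/|A| = 9/4 = 9/4 ≈ 2.2500.
Step 3: Plünnecke-Ruzsa gives |3A| ≤ K³·|A| = (2.2500)³ · 4 ≈ 45.5625.
Step 4: Compute 3A = A + A + A directly by enumerating all triples (a,b,c) ∈ A³; |3A| = 15.
Step 5: Check 15 ≤ 45.5625? Yes ✓.

K = 9/4, Plünnecke-Ruzsa bound K³|A| ≈ 45.5625, |3A| = 15, inequality holds.


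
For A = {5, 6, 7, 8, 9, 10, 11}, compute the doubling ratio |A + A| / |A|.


|A| = 7.
Compute A + A by enumerating all 49 pairs.
A + A = {10, 11, 12, 13, 14, 15, 16, 17, 18, 19, 20, 21, 22}, so |A + A| = 13.
K = |A + A| / |A| = 13/7 (already in lowest terms) ≈ 1.8571.
Reference: AP of size 7 gives K = 13/7 ≈ 1.8571; a fully generic set of size 7 gives K ≈ 4.0000.

|A| = 7, |A + A| = 13, K = 13/7.


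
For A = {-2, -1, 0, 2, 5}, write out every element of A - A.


A - A = {a - a' : a, a' ∈ A}.
Compute a - a' for each ordered pair (a, a'):
a = -2: -2--2=0, -2--1=-1, -2-0=-2, -2-2=-4, -2-5=-7
a = -1: -1--2=1, -1--1=0, -1-0=-1, -1-2=-3, -1-5=-6
a = 0: 0--2=2, 0--1=1, 0-0=0, 0-2=-2, 0-5=-5
a = 2: 2--2=4, 2--1=3, 2-0=2, 2-2=0, 2-5=-3
a = 5: 5--2=7, 5--1=6, 5-0=5, 5-2=3, 5-5=0
Collecting distinct values (and noting 0 appears from a-a):
A - A = {-7, -6, -5, -4, -3, -2, -1, 0, 1, 2, 3, 4, 5, 6, 7}
|A - A| = 15

A - A = {-7, -6, -5, -4, -3, -2, -1, 0, 1, 2, 3, 4, 5, 6, 7}


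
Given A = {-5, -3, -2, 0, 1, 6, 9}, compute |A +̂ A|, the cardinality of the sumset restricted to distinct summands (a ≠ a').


Restricted sumset: A +̂ A = {a + a' : a ∈ A, a' ∈ A, a ≠ a'}.
Equivalently, take A + A and drop any sum 2a that is achievable ONLY as a + a for a ∈ A (i.e. sums representable only with equal summands).
Enumerate pairs (a, a') with a < a' (symmetric, so each unordered pair gives one sum; this covers all a ≠ a'):
  -5 + -3 = -8
  -5 + -2 = -7
  -5 + 0 = -5
  -5 + 1 = -4
  -5 + 6 = 1
  -5 + 9 = 4
  -3 + -2 = -5
  -3 + 0 = -3
  -3 + 1 = -2
  -3 + 6 = 3
  -3 + 9 = 6
  -2 + 0 = -2
  -2 + 1 = -1
  -2 + 6 = 4
  -2 + 9 = 7
  0 + 1 = 1
  0 + 6 = 6
  0 + 9 = 9
  1 + 6 = 7
  1 + 9 = 10
  6 + 9 = 15
Collected distinct sums: {-8, -7, -5, -4, -3, -2, -1, 1, 3, 4, 6, 7, 9, 10, 15}
|A +̂ A| = 15
(Reference bound: |A +̂ A| ≥ 2|A| - 3 for |A| ≥ 2, with |A| = 7 giving ≥ 11.)

|A +̂ A| = 15


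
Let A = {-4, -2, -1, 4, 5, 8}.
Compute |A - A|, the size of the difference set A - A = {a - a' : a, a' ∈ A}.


A - A = {a - a' : a, a' ∈ A}; |A| = 6.
Bounds: 2|A|-1 ≤ |A - A| ≤ |A|² - |A| + 1, i.e. 11 ≤ |A - A| ≤ 31.
Note: 0 ∈ A - A always (from a - a). The set is symmetric: if d ∈ A - A then -d ∈ A - A.
Enumerate nonzero differences d = a - a' with a > a' (then include -d):
Positive differences: {1, 2, 3, 4, 5, 6, 7, 8, 9, 10, 12}
Full difference set: {0} ∪ (positive diffs) ∪ (negative diffs).
|A - A| = 1 + 2·11 = 23 (matches direct enumeration: 23).

|A - A| = 23


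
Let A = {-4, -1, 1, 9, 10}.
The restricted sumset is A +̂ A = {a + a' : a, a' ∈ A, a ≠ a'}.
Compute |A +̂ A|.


Restricted sumset: A +̂ A = {a + a' : a ∈ A, a' ∈ A, a ≠ a'}.
Equivalently, take A + A and drop any sum 2a that is achievable ONLY as a + a for a ∈ A (i.e. sums representable only with equal summands).
Enumerate pairs (a, a') with a < a' (symmetric, so each unordered pair gives one sum; this covers all a ≠ a'):
  -4 + -1 = -5
  -4 + 1 = -3
  -4 + 9 = 5
  -4 + 10 = 6
  -1 + 1 = 0
  -1 + 9 = 8
  -1 + 10 = 9
  1 + 9 = 10
  1 + 10 = 11
  9 + 10 = 19
Collected distinct sums: {-5, -3, 0, 5, 6, 8, 9, 10, 11, 19}
|A +̂ A| = 10
(Reference bound: |A +̂ A| ≥ 2|A| - 3 for |A| ≥ 2, with |A| = 5 giving ≥ 7.)

|A +̂ A| = 10


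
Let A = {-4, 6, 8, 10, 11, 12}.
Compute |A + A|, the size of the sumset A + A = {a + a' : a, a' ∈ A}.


A + A = {a + a' : a, a' ∈ A}; |A| = 6.
General bounds: 2|A| - 1 ≤ |A + A| ≤ |A|(|A|+1)/2, i.e. 11 ≤ |A + A| ≤ 21.
Lower bound 2|A|-1 is attained iff A is an arithmetic progression.
Enumerate sums a + a' for a ≤ a' (symmetric, so this suffices):
a = -4: -4+-4=-8, -4+6=2, -4+8=4, -4+10=6, -4+11=7, -4+12=8
a = 6: 6+6=12, 6+8=14, 6+10=16, 6+11=17, 6+12=18
a = 8: 8+8=16, 8+10=18, 8+11=19, 8+12=20
a = 10: 10+10=20, 10+11=21, 10+12=22
a = 11: 11+11=22, 11+12=23
a = 12: 12+12=24
Distinct sums: {-8, 2, 4, 6, 7, 8, 12, 14, 16, 17, 18, 19, 20, 21, 22, 23, 24}
|A + A| = 17

|A + A| = 17


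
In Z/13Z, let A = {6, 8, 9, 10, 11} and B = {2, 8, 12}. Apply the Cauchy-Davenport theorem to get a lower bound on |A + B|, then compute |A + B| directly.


Cauchy-Davenport: |A + B| ≥ min(p, |A| + |B| - 1) for A, B nonempty in Z/pZ.
|A| = 5, |B| = 3, p = 13.
CD lower bound = min(13, 5 + 3 - 1) = min(13, 7) = 7.
Compute A + B mod 13 directly:
a = 6: 6+2=8, 6+8=1, 6+12=5
a = 8: 8+2=10, 8+8=3, 8+12=7
a = 9: 9+2=11, 9+8=4, 9+12=8
a = 10: 10+2=12, 10+8=5, 10+12=9
a = 11: 11+2=0, 11+8=6, 11+12=10
A + B = {0, 1, 3, 4, 5, 6, 7, 8, 9, 10, 11, 12}, so |A + B| = 12.
Verify: 12 ≥ 7? Yes ✓.

CD lower bound = 7, actual |A + B| = 12.


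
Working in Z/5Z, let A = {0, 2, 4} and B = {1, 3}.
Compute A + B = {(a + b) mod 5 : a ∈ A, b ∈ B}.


Work in Z/5Z: reduce every sum a + b modulo 5.
Enumerate all 6 pairs:
a = 0: 0+1=1, 0+3=3
a = 2: 2+1=3, 2+3=0
a = 4: 4+1=0, 4+3=2
Distinct residues collected: {0, 1, 2, 3}
|A + B| = 4 (out of 5 total residues).

A + B = {0, 1, 2, 3}


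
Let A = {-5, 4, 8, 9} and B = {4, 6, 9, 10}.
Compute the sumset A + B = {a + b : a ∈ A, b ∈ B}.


A + B = {a + b : a ∈ A, b ∈ B}.
Enumerate all |A|·|B| = 4·4 = 16 pairs (a, b) and collect distinct sums.
a = -5: -5+4=-1, -5+6=1, -5+9=4, -5+10=5
a = 4: 4+4=8, 4+6=10, 4+9=13, 4+10=14
a = 8: 8+4=12, 8+6=14, 8+9=17, 8+10=18
a = 9: 9+4=13, 9+6=15, 9+9=18, 9+10=19
Collecting distinct sums: A + B = {-1, 1, 4, 5, 8, 10, 12, 13, 14, 15, 17, 18, 19}
|A + B| = 13

A + B = {-1, 1, 4, 5, 8, 10, 12, 13, 14, 15, 17, 18, 19}


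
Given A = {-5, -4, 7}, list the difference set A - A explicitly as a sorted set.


A - A = {a - a' : a, a' ∈ A}.
Compute a - a' for each ordered pair (a, a'):
a = -5: -5--5=0, -5--4=-1, -5-7=-12
a = -4: -4--5=1, -4--4=0, -4-7=-11
a = 7: 7--5=12, 7--4=11, 7-7=0
Collecting distinct values (and noting 0 appears from a-a):
A - A = {-12, -11, -1, 0, 1, 11, 12}
|A - A| = 7

A - A = {-12, -11, -1, 0, 1, 11, 12}


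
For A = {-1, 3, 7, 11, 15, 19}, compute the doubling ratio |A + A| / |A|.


|A| = 6.
Compute A + A by enumerating all 36 pairs.
A + A = {-2, 2, 6, 10, 14, 18, 22, 26, 30, 34, 38}, so |A + A| = 11.
K = |A + A| / |A| = 11/6 (already in lowest terms) ≈ 1.8333.
Reference: AP of size 6 gives K = 11/6 ≈ 1.8333; a fully generic set of size 6 gives K ≈ 3.5000.

|A| = 6, |A + A| = 11, K = 11/6.


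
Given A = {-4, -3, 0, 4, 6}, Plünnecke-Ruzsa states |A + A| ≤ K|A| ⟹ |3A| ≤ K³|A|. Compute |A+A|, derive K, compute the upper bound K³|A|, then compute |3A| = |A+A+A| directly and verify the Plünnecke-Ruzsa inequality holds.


|A| = 5.
Step 1: Compute A + A by enumerating all 25 pairs.
A + A = {-8, -7, -6, -4, -3, 0, 1, 2, 3, 4, 6, 8, 10, 12}, so |A + A| = 14.
Step 2: Doubling constant K = |A + A|/|A| = 14/5 = 14/5 ≈ 2.8000.
Step 3: Plünnecke-Ruzsa gives |3A| ≤ K³·|A| = (2.8000)³ · 5 ≈ 109.7600.
Step 4: Compute 3A = A + A + A directly by enumerating all triples (a,b,c) ∈ A³; |3A| = 26.
Step 5: Check 26 ≤ 109.7600? Yes ✓.

K = 14/5, Plünnecke-Ruzsa bound K³|A| ≈ 109.7600, |3A| = 26, inequality holds.


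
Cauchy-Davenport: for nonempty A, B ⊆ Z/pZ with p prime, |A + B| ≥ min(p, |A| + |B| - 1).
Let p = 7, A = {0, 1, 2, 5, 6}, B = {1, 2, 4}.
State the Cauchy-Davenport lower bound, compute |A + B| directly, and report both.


Cauchy-Davenport: |A + B| ≥ min(p, |A| + |B| - 1) for A, B nonempty in Z/pZ.
|A| = 5, |B| = 3, p = 7.
CD lower bound = min(7, 5 + 3 - 1) = min(7, 7) = 7.
Compute A + B mod 7 directly:
a = 0: 0+1=1, 0+2=2, 0+4=4
a = 1: 1+1=2, 1+2=3, 1+4=5
a = 2: 2+1=3, 2+2=4, 2+4=6
a = 5: 5+1=6, 5+2=0, 5+4=2
a = 6: 6+1=0, 6+2=1, 6+4=3
A + B = {0, 1, 2, 3, 4, 5, 6}, so |A + B| = 7.
Verify: 7 ≥ 7? Yes ✓.

CD lower bound = 7, actual |A + B| = 7.


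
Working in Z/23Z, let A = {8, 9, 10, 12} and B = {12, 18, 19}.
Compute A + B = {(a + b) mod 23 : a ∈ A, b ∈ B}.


Work in Z/23Z: reduce every sum a + b modulo 23.
Enumerate all 12 pairs:
a = 8: 8+12=20, 8+18=3, 8+19=4
a = 9: 9+12=21, 9+18=4, 9+19=5
a = 10: 10+12=22, 10+18=5, 10+19=6
a = 12: 12+12=1, 12+18=7, 12+19=8
Distinct residues collected: {1, 3, 4, 5, 6, 7, 8, 20, 21, 22}
|A + B| = 10 (out of 23 total residues).

A + B = {1, 3, 4, 5, 6, 7, 8, 20, 21, 22}


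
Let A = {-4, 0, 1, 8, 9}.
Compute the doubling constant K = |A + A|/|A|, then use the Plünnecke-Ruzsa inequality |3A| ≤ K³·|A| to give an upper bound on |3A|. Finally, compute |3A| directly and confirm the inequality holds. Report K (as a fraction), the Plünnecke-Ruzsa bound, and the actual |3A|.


|A| = 5.
Step 1: Compute A + A by enumerating all 25 pairs.
A + A = {-8, -4, -3, 0, 1, 2, 4, 5, 8, 9, 10, 16, 17, 18}, so |A + A| = 14.
Step 2: Doubling constant K = |A + A|/|A| = 14/5 = 14/5 ≈ 2.8000.
Step 3: Plünnecke-Ruzsa gives |3A| ≤ K³·|A| = (2.8000)³ · 5 ≈ 109.7600.
Step 4: Compute 3A = A + A + A directly by enumerating all triples (a,b,c) ∈ A³; |3A| = 28.
Step 5: Check 28 ≤ 109.7600? Yes ✓.

K = 14/5, Plünnecke-Ruzsa bound K³|A| ≈ 109.7600, |3A| = 28, inequality holds.


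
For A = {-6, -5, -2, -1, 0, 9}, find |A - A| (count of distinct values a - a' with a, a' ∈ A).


A - A = {a - a' : a, a' ∈ A}; |A| = 6.
Bounds: 2|A|-1 ≤ |A - A| ≤ |A|² - |A| + 1, i.e. 11 ≤ |A - A| ≤ 31.
Note: 0 ∈ A - A always (from a - a). The set is symmetric: if d ∈ A - A then -d ∈ A - A.
Enumerate nonzero differences d = a - a' with a > a' (then include -d):
Positive differences: {1, 2, 3, 4, 5, 6, 9, 10, 11, 14, 15}
Full difference set: {0} ∪ (positive diffs) ∪ (negative diffs).
|A - A| = 1 + 2·11 = 23 (matches direct enumeration: 23).

|A - A| = 23


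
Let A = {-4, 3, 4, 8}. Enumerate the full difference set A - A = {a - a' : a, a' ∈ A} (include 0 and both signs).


A - A = {a - a' : a, a' ∈ A}.
Compute a - a' for each ordered pair (a, a'):
a = -4: -4--4=0, -4-3=-7, -4-4=-8, -4-8=-12
a = 3: 3--4=7, 3-3=0, 3-4=-1, 3-8=-5
a = 4: 4--4=8, 4-3=1, 4-4=0, 4-8=-4
a = 8: 8--4=12, 8-3=5, 8-4=4, 8-8=0
Collecting distinct values (and noting 0 appears from a-a):
A - A = {-12, -8, -7, -5, -4, -1, 0, 1, 4, 5, 7, 8, 12}
|A - A| = 13

A - A = {-12, -8, -7, -5, -4, -1, 0, 1, 4, 5, 7, 8, 12}


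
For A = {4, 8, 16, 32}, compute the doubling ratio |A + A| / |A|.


|A| = 4.
Compute A + A by enumerating all 16 pairs.
A + A = {8, 12, 16, 20, 24, 32, 36, 40, 48, 64}, so |A + A| = 10.
K = |A + A| / |A| = 10/4 = 5/2 ≈ 2.5000.
Reference: AP of size 4 gives K = 7/4 ≈ 1.7500; a fully generic set of size 4 gives K ≈ 2.5000.

|A| = 4, |A + A| = 10, K = 10/4 = 5/2.


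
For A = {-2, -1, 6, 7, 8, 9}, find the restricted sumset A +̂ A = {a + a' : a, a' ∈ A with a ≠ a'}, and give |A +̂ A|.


Restricted sumset: A +̂ A = {a + a' : a ∈ A, a' ∈ A, a ≠ a'}.
Equivalently, take A + A and drop any sum 2a that is achievable ONLY as a + a for a ∈ A (i.e. sums representable only with equal summands).
Enumerate pairs (a, a') with a < a' (symmetric, so each unordered pair gives one sum; this covers all a ≠ a'):
  -2 + -1 = -3
  -2 + 6 = 4
  -2 + 7 = 5
  -2 + 8 = 6
  -2 + 9 = 7
  -1 + 6 = 5
  -1 + 7 = 6
  -1 + 8 = 7
  -1 + 9 = 8
  6 + 7 = 13
  6 + 8 = 14
  6 + 9 = 15
  7 + 8 = 15
  7 + 9 = 16
  8 + 9 = 17
Collected distinct sums: {-3, 4, 5, 6, 7, 8, 13, 14, 15, 16, 17}
|A +̂ A| = 11
(Reference bound: |A +̂ A| ≥ 2|A| - 3 for |A| ≥ 2, with |A| = 6 giving ≥ 9.)

|A +̂ A| = 11


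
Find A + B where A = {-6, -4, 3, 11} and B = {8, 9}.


A + B = {a + b : a ∈ A, b ∈ B}.
Enumerate all |A|·|B| = 4·2 = 8 pairs (a, b) and collect distinct sums.
a = -6: -6+8=2, -6+9=3
a = -4: -4+8=4, -4+9=5
a = 3: 3+8=11, 3+9=12
a = 11: 11+8=19, 11+9=20
Collecting distinct sums: A + B = {2, 3, 4, 5, 11, 12, 19, 20}
|A + B| = 8

A + B = {2, 3, 4, 5, 11, 12, 19, 20}


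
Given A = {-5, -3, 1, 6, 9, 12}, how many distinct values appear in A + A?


A + A = {a + a' : a, a' ∈ A}; |A| = 6.
General bounds: 2|A| - 1 ≤ |A + A| ≤ |A|(|A|+1)/2, i.e. 11 ≤ |A + A| ≤ 21.
Lower bound 2|A|-1 is attained iff A is an arithmetic progression.
Enumerate sums a + a' for a ≤ a' (symmetric, so this suffices):
a = -5: -5+-5=-10, -5+-3=-8, -5+1=-4, -5+6=1, -5+9=4, -5+12=7
a = -3: -3+-3=-6, -3+1=-2, -3+6=3, -3+9=6, -3+12=9
a = 1: 1+1=2, 1+6=7, 1+9=10, 1+12=13
a = 6: 6+6=12, 6+9=15, 6+12=18
a = 9: 9+9=18, 9+12=21
a = 12: 12+12=24
Distinct sums: {-10, -8, -6, -4, -2, 1, 2, 3, 4, 6, 7, 9, 10, 12, 13, 15, 18, 21, 24}
|A + A| = 19

|A + A| = 19


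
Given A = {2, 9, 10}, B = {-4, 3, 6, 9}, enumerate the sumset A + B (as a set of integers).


A + B = {a + b : a ∈ A, b ∈ B}.
Enumerate all |A|·|B| = 3·4 = 12 pairs (a, b) and collect distinct sums.
a = 2: 2+-4=-2, 2+3=5, 2+6=8, 2+9=11
a = 9: 9+-4=5, 9+3=12, 9+6=15, 9+9=18
a = 10: 10+-4=6, 10+3=13, 10+6=16, 10+9=19
Collecting distinct sums: A + B = {-2, 5, 6, 8, 11, 12, 13, 15, 16, 18, 19}
|A + B| = 11

A + B = {-2, 5, 6, 8, 11, 12, 13, 15, 16, 18, 19}


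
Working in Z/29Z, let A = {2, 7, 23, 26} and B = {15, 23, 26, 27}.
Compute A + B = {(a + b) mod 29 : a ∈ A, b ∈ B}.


Work in Z/29Z: reduce every sum a + b modulo 29.
Enumerate all 16 pairs:
a = 2: 2+15=17, 2+23=25, 2+26=28, 2+27=0
a = 7: 7+15=22, 7+23=1, 7+26=4, 7+27=5
a = 23: 23+15=9, 23+23=17, 23+26=20, 23+27=21
a = 26: 26+15=12, 26+23=20, 26+26=23, 26+27=24
Distinct residues collected: {0, 1, 4, 5, 9, 12, 17, 20, 21, 22, 23, 24, 25, 28}
|A + B| = 14 (out of 29 total residues).

A + B = {0, 1, 4, 5, 9, 12, 17, 20, 21, 22, 23, 24, 25, 28}


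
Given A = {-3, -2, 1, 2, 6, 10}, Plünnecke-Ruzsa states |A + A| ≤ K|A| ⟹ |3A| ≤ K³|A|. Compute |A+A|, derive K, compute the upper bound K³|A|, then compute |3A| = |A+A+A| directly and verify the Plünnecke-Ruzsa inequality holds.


|A| = 6.
Step 1: Compute A + A by enumerating all 36 pairs.
A + A = {-6, -5, -4, -2, -1, 0, 2, 3, 4, 7, 8, 11, 12, 16, 20}, so |A + A| = 15.
Step 2: Doubling constant K = |A + A|/|A| = 15/6 = 15/6 ≈ 2.5000.
Step 3: Plünnecke-Ruzsa gives |3A| ≤ K³·|A| = (2.5000)³ · 6 ≈ 93.7500.
Step 4: Compute 3A = A + A + A directly by enumerating all triples (a,b,c) ∈ A³; |3A| = 28.
Step 5: Check 28 ≤ 93.7500? Yes ✓.

K = 15/6, Plünnecke-Ruzsa bound K³|A| ≈ 93.7500, |3A| = 28, inequality holds.


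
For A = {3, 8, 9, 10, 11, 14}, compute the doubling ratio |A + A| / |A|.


|A| = 6.
Compute A + A by enumerating all 36 pairs.
A + A = {6, 11, 12, 13, 14, 16, 17, 18, 19, 20, 21, 22, 23, 24, 25, 28}, so |A + A| = 16.
K = |A + A| / |A| = 16/6 = 8/3 ≈ 2.6667.
Reference: AP of size 6 gives K = 11/6 ≈ 1.8333; a fully generic set of size 6 gives K ≈ 3.5000.

|A| = 6, |A + A| = 16, K = 16/6 = 8/3.


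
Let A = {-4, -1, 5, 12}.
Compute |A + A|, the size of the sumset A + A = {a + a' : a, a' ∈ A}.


A + A = {a + a' : a, a' ∈ A}; |A| = 4.
General bounds: 2|A| - 1 ≤ |A + A| ≤ |A|(|A|+1)/2, i.e. 7 ≤ |A + A| ≤ 10.
Lower bound 2|A|-1 is attained iff A is an arithmetic progression.
Enumerate sums a + a' for a ≤ a' (symmetric, so this suffices):
a = -4: -4+-4=-8, -4+-1=-5, -4+5=1, -4+12=8
a = -1: -1+-1=-2, -1+5=4, -1+12=11
a = 5: 5+5=10, 5+12=17
a = 12: 12+12=24
Distinct sums: {-8, -5, -2, 1, 4, 8, 10, 11, 17, 24}
|A + A| = 10

|A + A| = 10


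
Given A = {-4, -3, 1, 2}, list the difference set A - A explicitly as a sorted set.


A - A = {a - a' : a, a' ∈ A}.
Compute a - a' for each ordered pair (a, a'):
a = -4: -4--4=0, -4--3=-1, -4-1=-5, -4-2=-6
a = -3: -3--4=1, -3--3=0, -3-1=-4, -3-2=-5
a = 1: 1--4=5, 1--3=4, 1-1=0, 1-2=-1
a = 2: 2--4=6, 2--3=5, 2-1=1, 2-2=0
Collecting distinct values (and noting 0 appears from a-a):
A - A = {-6, -5, -4, -1, 0, 1, 4, 5, 6}
|A - A| = 9

A - A = {-6, -5, -4, -1, 0, 1, 4, 5, 6}


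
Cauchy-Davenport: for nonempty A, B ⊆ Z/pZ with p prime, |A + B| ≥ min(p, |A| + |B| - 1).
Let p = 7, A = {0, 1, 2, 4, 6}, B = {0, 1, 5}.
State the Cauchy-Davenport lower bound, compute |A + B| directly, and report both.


Cauchy-Davenport: |A + B| ≥ min(p, |A| + |B| - 1) for A, B nonempty in Z/pZ.
|A| = 5, |B| = 3, p = 7.
CD lower bound = min(7, 5 + 3 - 1) = min(7, 7) = 7.
Compute A + B mod 7 directly:
a = 0: 0+0=0, 0+1=1, 0+5=5
a = 1: 1+0=1, 1+1=2, 1+5=6
a = 2: 2+0=2, 2+1=3, 2+5=0
a = 4: 4+0=4, 4+1=5, 4+5=2
a = 6: 6+0=6, 6+1=0, 6+5=4
A + B = {0, 1, 2, 3, 4, 5, 6}, so |A + B| = 7.
Verify: 7 ≥ 7? Yes ✓.

CD lower bound = 7, actual |A + B| = 7.


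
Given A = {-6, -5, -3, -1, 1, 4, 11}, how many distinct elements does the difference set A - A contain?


A - A = {a - a' : a, a' ∈ A}; |A| = 7.
Bounds: 2|A|-1 ≤ |A - A| ≤ |A|² - |A| + 1, i.e. 13 ≤ |A - A| ≤ 43.
Note: 0 ∈ A - A always (from a - a). The set is symmetric: if d ∈ A - A then -d ∈ A - A.
Enumerate nonzero differences d = a - a' with a > a' (then include -d):
Positive differences: {1, 2, 3, 4, 5, 6, 7, 9, 10, 12, 14, 16, 17}
Full difference set: {0} ∪ (positive diffs) ∪ (negative diffs).
|A - A| = 1 + 2·13 = 27 (matches direct enumeration: 27).

|A - A| = 27


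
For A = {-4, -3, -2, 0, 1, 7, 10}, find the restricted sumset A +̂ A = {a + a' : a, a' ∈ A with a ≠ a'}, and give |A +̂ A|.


Restricted sumset: A +̂ A = {a + a' : a ∈ A, a' ∈ A, a ≠ a'}.
Equivalently, take A + A and drop any sum 2a that is achievable ONLY as a + a for a ∈ A (i.e. sums representable only with equal summands).
Enumerate pairs (a, a') with a < a' (symmetric, so each unordered pair gives one sum; this covers all a ≠ a'):
  -4 + -3 = -7
  -4 + -2 = -6
  -4 + 0 = -4
  -4 + 1 = -3
  -4 + 7 = 3
  -4 + 10 = 6
  -3 + -2 = -5
  -3 + 0 = -3
  -3 + 1 = -2
  -3 + 7 = 4
  -3 + 10 = 7
  -2 + 0 = -2
  -2 + 1 = -1
  -2 + 7 = 5
  -2 + 10 = 8
  0 + 1 = 1
  0 + 7 = 7
  0 + 10 = 10
  1 + 7 = 8
  1 + 10 = 11
  7 + 10 = 17
Collected distinct sums: {-7, -6, -5, -4, -3, -2, -1, 1, 3, 4, 5, 6, 7, 8, 10, 11, 17}
|A +̂ A| = 17
(Reference bound: |A +̂ A| ≥ 2|A| - 3 for |A| ≥ 2, with |A| = 7 giving ≥ 11.)

|A +̂ A| = 17


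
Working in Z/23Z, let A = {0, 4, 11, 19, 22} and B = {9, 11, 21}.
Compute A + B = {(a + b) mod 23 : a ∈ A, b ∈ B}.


Work in Z/23Z: reduce every sum a + b modulo 23.
Enumerate all 15 pairs:
a = 0: 0+9=9, 0+11=11, 0+21=21
a = 4: 4+9=13, 4+11=15, 4+21=2
a = 11: 11+9=20, 11+11=22, 11+21=9
a = 19: 19+9=5, 19+11=7, 19+21=17
a = 22: 22+9=8, 22+11=10, 22+21=20
Distinct residues collected: {2, 5, 7, 8, 9, 10, 11, 13, 15, 17, 20, 21, 22}
|A + B| = 13 (out of 23 total residues).

A + B = {2, 5, 7, 8, 9, 10, 11, 13, 15, 17, 20, 21, 22}


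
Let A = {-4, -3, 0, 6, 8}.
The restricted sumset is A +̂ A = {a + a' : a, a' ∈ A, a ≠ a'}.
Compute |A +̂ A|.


Restricted sumset: A +̂ A = {a + a' : a ∈ A, a' ∈ A, a ≠ a'}.
Equivalently, take A + A and drop any sum 2a that is achievable ONLY as a + a for a ∈ A (i.e. sums representable only with equal summands).
Enumerate pairs (a, a') with a < a' (symmetric, so each unordered pair gives one sum; this covers all a ≠ a'):
  -4 + -3 = -7
  -4 + 0 = -4
  -4 + 6 = 2
  -4 + 8 = 4
  -3 + 0 = -3
  -3 + 6 = 3
  -3 + 8 = 5
  0 + 6 = 6
  0 + 8 = 8
  6 + 8 = 14
Collected distinct sums: {-7, -4, -3, 2, 3, 4, 5, 6, 8, 14}
|A +̂ A| = 10
(Reference bound: |A +̂ A| ≥ 2|A| - 3 for |A| ≥ 2, with |A| = 5 giving ≥ 7.)

|A +̂ A| = 10


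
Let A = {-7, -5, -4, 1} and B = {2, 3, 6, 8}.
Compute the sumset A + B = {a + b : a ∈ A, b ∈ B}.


A + B = {a + b : a ∈ A, b ∈ B}.
Enumerate all |A|·|B| = 4·4 = 16 pairs (a, b) and collect distinct sums.
a = -7: -7+2=-5, -7+3=-4, -7+6=-1, -7+8=1
a = -5: -5+2=-3, -5+3=-2, -5+6=1, -5+8=3
a = -4: -4+2=-2, -4+3=-1, -4+6=2, -4+8=4
a = 1: 1+2=3, 1+3=4, 1+6=7, 1+8=9
Collecting distinct sums: A + B = {-5, -4, -3, -2, -1, 1, 2, 3, 4, 7, 9}
|A + B| = 11

A + B = {-5, -4, -3, -2, -1, 1, 2, 3, 4, 7, 9}


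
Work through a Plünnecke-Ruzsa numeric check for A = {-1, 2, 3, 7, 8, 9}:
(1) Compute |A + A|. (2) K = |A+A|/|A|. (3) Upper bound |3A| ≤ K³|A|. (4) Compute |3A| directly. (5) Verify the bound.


|A| = 6.
Step 1: Compute A + A by enumerating all 36 pairs.
A + A = {-2, 1, 2, 4, 5, 6, 7, 8, 9, 10, 11, 12, 14, 15, 16, 17, 18}, so |A + A| = 17.
Step 2: Doubling constant K = |A + A|/|A| = 17/6 = 17/6 ≈ 2.8333.
Step 3: Plünnecke-Ruzsa gives |3A| ≤ K³·|A| = (2.8333)³ · 6 ≈ 136.4722.
Step 4: Compute 3A = A + A + A directly by enumerating all triples (a,b,c) ∈ A³; |3A| = 28.
Step 5: Check 28 ≤ 136.4722? Yes ✓.

K = 17/6, Plünnecke-Ruzsa bound K³|A| ≈ 136.4722, |3A| = 28, inequality holds.


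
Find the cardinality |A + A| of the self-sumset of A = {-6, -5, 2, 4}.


A + A = {a + a' : a, a' ∈ A}; |A| = 4.
General bounds: 2|A| - 1 ≤ |A + A| ≤ |A|(|A|+1)/2, i.e. 7 ≤ |A + A| ≤ 10.
Lower bound 2|A|-1 is attained iff A is an arithmetic progression.
Enumerate sums a + a' for a ≤ a' (symmetric, so this suffices):
a = -6: -6+-6=-12, -6+-5=-11, -6+2=-4, -6+4=-2
a = -5: -5+-5=-10, -5+2=-3, -5+4=-1
a = 2: 2+2=4, 2+4=6
a = 4: 4+4=8
Distinct sums: {-12, -11, -10, -4, -3, -2, -1, 4, 6, 8}
|A + A| = 10

|A + A| = 10


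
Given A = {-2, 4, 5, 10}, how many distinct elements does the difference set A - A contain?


A - A = {a - a' : a, a' ∈ A}; |A| = 4.
Bounds: 2|A|-1 ≤ |A - A| ≤ |A|² - |A| + 1, i.e. 7 ≤ |A - A| ≤ 13.
Note: 0 ∈ A - A always (from a - a). The set is symmetric: if d ∈ A - A then -d ∈ A - A.
Enumerate nonzero differences d = a - a' with a > a' (then include -d):
Positive differences: {1, 5, 6, 7, 12}
Full difference set: {0} ∪ (positive diffs) ∪ (negative diffs).
|A - A| = 1 + 2·5 = 11 (matches direct enumeration: 11).

|A - A| = 11


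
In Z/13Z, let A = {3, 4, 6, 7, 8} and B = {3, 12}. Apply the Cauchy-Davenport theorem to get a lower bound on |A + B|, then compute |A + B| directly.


Cauchy-Davenport: |A + B| ≥ min(p, |A| + |B| - 1) for A, B nonempty in Z/pZ.
|A| = 5, |B| = 2, p = 13.
CD lower bound = min(13, 5 + 2 - 1) = min(13, 6) = 6.
Compute A + B mod 13 directly:
a = 3: 3+3=6, 3+12=2
a = 4: 4+3=7, 4+12=3
a = 6: 6+3=9, 6+12=5
a = 7: 7+3=10, 7+12=6
a = 8: 8+3=11, 8+12=7
A + B = {2, 3, 5, 6, 7, 9, 10, 11}, so |A + B| = 8.
Verify: 8 ≥ 6? Yes ✓.

CD lower bound = 6, actual |A + B| = 8.


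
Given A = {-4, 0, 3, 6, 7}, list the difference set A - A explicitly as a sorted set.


A - A = {a - a' : a, a' ∈ A}.
Compute a - a' for each ordered pair (a, a'):
a = -4: -4--4=0, -4-0=-4, -4-3=-7, -4-6=-10, -4-7=-11
a = 0: 0--4=4, 0-0=0, 0-3=-3, 0-6=-6, 0-7=-7
a = 3: 3--4=7, 3-0=3, 3-3=0, 3-6=-3, 3-7=-4
a = 6: 6--4=10, 6-0=6, 6-3=3, 6-6=0, 6-7=-1
a = 7: 7--4=11, 7-0=7, 7-3=4, 7-6=1, 7-7=0
Collecting distinct values (and noting 0 appears from a-a):
A - A = {-11, -10, -7, -6, -4, -3, -1, 0, 1, 3, 4, 6, 7, 10, 11}
|A - A| = 15

A - A = {-11, -10, -7, -6, -4, -3, -1, 0, 1, 3, 4, 6, 7, 10, 11}


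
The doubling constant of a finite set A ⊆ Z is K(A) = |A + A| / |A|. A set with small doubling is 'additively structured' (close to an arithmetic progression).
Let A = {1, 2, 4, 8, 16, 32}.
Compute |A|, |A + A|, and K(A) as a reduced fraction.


|A| = 6.
Compute A + A by enumerating all 36 pairs.
A + A = {2, 3, 4, 5, 6, 8, 9, 10, 12, 16, 17, 18, 20, 24, 32, 33, 34, 36, 40, 48, 64}, so |A + A| = 21.
K = |A + A| / |A| = 21/6 = 7/2 ≈ 3.5000.
Reference: AP of size 6 gives K = 11/6 ≈ 1.8333; a fully generic set of size 6 gives K ≈ 3.5000.

|A| = 6, |A + A| = 21, K = 21/6 = 7/2.


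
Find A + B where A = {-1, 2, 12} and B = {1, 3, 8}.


A + B = {a + b : a ∈ A, b ∈ B}.
Enumerate all |A|·|B| = 3·3 = 9 pairs (a, b) and collect distinct sums.
a = -1: -1+1=0, -1+3=2, -1+8=7
a = 2: 2+1=3, 2+3=5, 2+8=10
a = 12: 12+1=13, 12+3=15, 12+8=20
Collecting distinct sums: A + B = {0, 2, 3, 5, 7, 10, 13, 15, 20}
|A + B| = 9

A + B = {0, 2, 3, 5, 7, 10, 13, 15, 20}


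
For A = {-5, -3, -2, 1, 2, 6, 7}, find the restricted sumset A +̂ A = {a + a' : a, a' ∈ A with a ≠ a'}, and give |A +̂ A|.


Restricted sumset: A +̂ A = {a + a' : a ∈ A, a' ∈ A, a ≠ a'}.
Equivalently, take A + A and drop any sum 2a that is achievable ONLY as a + a for a ∈ A (i.e. sums representable only with equal summands).
Enumerate pairs (a, a') with a < a' (symmetric, so each unordered pair gives one sum; this covers all a ≠ a'):
  -5 + -3 = -8
  -5 + -2 = -7
  -5 + 1 = -4
  -5 + 2 = -3
  -5 + 6 = 1
  -5 + 7 = 2
  -3 + -2 = -5
  -3 + 1 = -2
  -3 + 2 = -1
  -3 + 6 = 3
  -3 + 7 = 4
  -2 + 1 = -1
  -2 + 2 = 0
  -2 + 6 = 4
  -2 + 7 = 5
  1 + 2 = 3
  1 + 6 = 7
  1 + 7 = 8
  2 + 6 = 8
  2 + 7 = 9
  6 + 7 = 13
Collected distinct sums: {-8, -7, -5, -4, -3, -2, -1, 0, 1, 2, 3, 4, 5, 7, 8, 9, 13}
|A +̂ A| = 17
(Reference bound: |A +̂ A| ≥ 2|A| - 3 for |A| ≥ 2, with |A| = 7 giving ≥ 11.)

|A +̂ A| = 17


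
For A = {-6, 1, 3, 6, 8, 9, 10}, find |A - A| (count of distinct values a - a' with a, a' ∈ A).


A - A = {a - a' : a, a' ∈ A}; |A| = 7.
Bounds: 2|A|-1 ≤ |A - A| ≤ |A|² - |A| + 1, i.e. 13 ≤ |A - A| ≤ 43.
Note: 0 ∈ A - A always (from a - a). The set is symmetric: if d ∈ A - A then -d ∈ A - A.
Enumerate nonzero differences d = a - a' with a > a' (then include -d):
Positive differences: {1, 2, 3, 4, 5, 6, 7, 8, 9, 12, 14, 15, 16}
Full difference set: {0} ∪ (positive diffs) ∪ (negative diffs).
|A - A| = 1 + 2·13 = 27 (matches direct enumeration: 27).

|A - A| = 27


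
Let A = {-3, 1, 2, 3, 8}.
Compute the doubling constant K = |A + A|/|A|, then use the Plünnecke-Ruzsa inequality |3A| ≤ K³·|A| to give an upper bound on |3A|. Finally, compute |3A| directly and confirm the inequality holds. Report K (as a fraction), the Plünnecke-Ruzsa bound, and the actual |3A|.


|A| = 5.
Step 1: Compute A + A by enumerating all 25 pairs.
A + A = {-6, -2, -1, 0, 2, 3, 4, 5, 6, 9, 10, 11, 16}, so |A + A| = 13.
Step 2: Doubling constant K = |A + A|/|A| = 13/5 = 13/5 ≈ 2.6000.
Step 3: Plünnecke-Ruzsa gives |3A| ≤ K³·|A| = (2.6000)³ · 5 ≈ 87.8800.
Step 4: Compute 3A = A + A + A directly by enumerating all triples (a,b,c) ∈ A³; |3A| = 24.
Step 5: Check 24 ≤ 87.8800? Yes ✓.

K = 13/5, Plünnecke-Ruzsa bound K³|A| ≈ 87.8800, |3A| = 24, inequality holds.


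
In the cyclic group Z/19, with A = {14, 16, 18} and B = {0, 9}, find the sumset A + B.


Work in Z/19Z: reduce every sum a + b modulo 19.
Enumerate all 6 pairs:
a = 14: 14+0=14, 14+9=4
a = 16: 16+0=16, 16+9=6
a = 18: 18+0=18, 18+9=8
Distinct residues collected: {4, 6, 8, 14, 16, 18}
|A + B| = 6 (out of 19 total residues).

A + B = {4, 6, 8, 14, 16, 18}


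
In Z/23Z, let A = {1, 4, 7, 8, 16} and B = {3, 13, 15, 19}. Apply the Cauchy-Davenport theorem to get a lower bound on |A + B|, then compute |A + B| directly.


Cauchy-Davenport: |A + B| ≥ min(p, |A| + |B| - 1) for A, B nonempty in Z/pZ.
|A| = 5, |B| = 4, p = 23.
CD lower bound = min(23, 5 + 4 - 1) = min(23, 8) = 8.
Compute A + B mod 23 directly:
a = 1: 1+3=4, 1+13=14, 1+15=16, 1+19=20
a = 4: 4+3=7, 4+13=17, 4+15=19, 4+19=0
a = 7: 7+3=10, 7+13=20, 7+15=22, 7+19=3
a = 8: 8+3=11, 8+13=21, 8+15=0, 8+19=4
a = 16: 16+3=19, 16+13=6, 16+15=8, 16+19=12
A + B = {0, 3, 4, 6, 7, 8, 10, 11, 12, 14, 16, 17, 19, 20, 21, 22}, so |A + B| = 16.
Verify: 16 ≥ 8? Yes ✓.

CD lower bound = 8, actual |A + B| = 16.


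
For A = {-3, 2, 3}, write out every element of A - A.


A - A = {a - a' : a, a' ∈ A}.
Compute a - a' for each ordered pair (a, a'):
a = -3: -3--3=0, -3-2=-5, -3-3=-6
a = 2: 2--3=5, 2-2=0, 2-3=-1
a = 3: 3--3=6, 3-2=1, 3-3=0
Collecting distinct values (and noting 0 appears from a-a):
A - A = {-6, -5, -1, 0, 1, 5, 6}
|A - A| = 7

A - A = {-6, -5, -1, 0, 1, 5, 6}


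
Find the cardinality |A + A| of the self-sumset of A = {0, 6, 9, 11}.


A + A = {a + a' : a, a' ∈ A}; |A| = 4.
General bounds: 2|A| - 1 ≤ |A + A| ≤ |A|(|A|+1)/2, i.e. 7 ≤ |A + A| ≤ 10.
Lower bound 2|A|-1 is attained iff A is an arithmetic progression.
Enumerate sums a + a' for a ≤ a' (symmetric, so this suffices):
a = 0: 0+0=0, 0+6=6, 0+9=9, 0+11=11
a = 6: 6+6=12, 6+9=15, 6+11=17
a = 9: 9+9=18, 9+11=20
a = 11: 11+11=22
Distinct sums: {0, 6, 9, 11, 12, 15, 17, 18, 20, 22}
|A + A| = 10

|A + A| = 10


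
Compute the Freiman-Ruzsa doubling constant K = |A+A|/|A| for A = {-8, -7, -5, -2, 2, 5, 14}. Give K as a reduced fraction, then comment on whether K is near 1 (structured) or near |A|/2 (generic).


|A| = 7.
Compute A + A by enumerating all 49 pairs.
A + A = {-16, -15, -14, -13, -12, -10, -9, -7, -6, -5, -4, -3, -2, 0, 3, 4, 6, 7, 9, 10, 12, 16, 19, 28}, so |A + A| = 24.
K = |A + A| / |A| = 24/7 (already in lowest terms) ≈ 3.4286.
Reference: AP of size 7 gives K = 13/7 ≈ 1.8571; a fully generic set of size 7 gives K ≈ 4.0000.

|A| = 7, |A + A| = 24, K = 24/7.


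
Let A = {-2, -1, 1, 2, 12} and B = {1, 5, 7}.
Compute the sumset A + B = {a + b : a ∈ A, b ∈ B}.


A + B = {a + b : a ∈ A, b ∈ B}.
Enumerate all |A|·|B| = 5·3 = 15 pairs (a, b) and collect distinct sums.
a = -2: -2+1=-1, -2+5=3, -2+7=5
a = -1: -1+1=0, -1+5=4, -1+7=6
a = 1: 1+1=2, 1+5=6, 1+7=8
a = 2: 2+1=3, 2+5=7, 2+7=9
a = 12: 12+1=13, 12+5=17, 12+7=19
Collecting distinct sums: A + B = {-1, 0, 2, 3, 4, 5, 6, 7, 8, 9, 13, 17, 19}
|A + B| = 13

A + B = {-1, 0, 2, 3, 4, 5, 6, 7, 8, 9, 13, 17, 19}


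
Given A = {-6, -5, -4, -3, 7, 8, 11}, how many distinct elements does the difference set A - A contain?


A - A = {a - a' : a, a' ∈ A}; |A| = 7.
Bounds: 2|A|-1 ≤ |A - A| ≤ |A|² - |A| + 1, i.e. 13 ≤ |A - A| ≤ 43.
Note: 0 ∈ A - A always (from a - a). The set is symmetric: if d ∈ A - A then -d ∈ A - A.
Enumerate nonzero differences d = a - a' with a > a' (then include -d):
Positive differences: {1, 2, 3, 4, 10, 11, 12, 13, 14, 15, 16, 17}
Full difference set: {0} ∪ (positive diffs) ∪ (negative diffs).
|A - A| = 1 + 2·12 = 25 (matches direct enumeration: 25).

|A - A| = 25


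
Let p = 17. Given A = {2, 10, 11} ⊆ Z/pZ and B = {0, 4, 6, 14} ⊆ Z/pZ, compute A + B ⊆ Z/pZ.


Work in Z/17Z: reduce every sum a + b modulo 17.
Enumerate all 12 pairs:
a = 2: 2+0=2, 2+4=6, 2+6=8, 2+14=16
a = 10: 10+0=10, 10+4=14, 10+6=16, 10+14=7
a = 11: 11+0=11, 11+4=15, 11+6=0, 11+14=8
Distinct residues collected: {0, 2, 6, 7, 8, 10, 11, 14, 15, 16}
|A + B| = 10 (out of 17 total residues).

A + B = {0, 2, 6, 7, 8, 10, 11, 14, 15, 16}


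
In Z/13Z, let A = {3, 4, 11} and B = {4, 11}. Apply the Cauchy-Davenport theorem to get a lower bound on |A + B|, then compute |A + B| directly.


Cauchy-Davenport: |A + B| ≥ min(p, |A| + |B| - 1) for A, B nonempty in Z/pZ.
|A| = 3, |B| = 2, p = 13.
CD lower bound = min(13, 3 + 2 - 1) = min(13, 4) = 4.
Compute A + B mod 13 directly:
a = 3: 3+4=7, 3+11=1
a = 4: 4+4=8, 4+11=2
a = 11: 11+4=2, 11+11=9
A + B = {1, 2, 7, 8, 9}, so |A + B| = 5.
Verify: 5 ≥ 4? Yes ✓.

CD lower bound = 4, actual |A + B| = 5.


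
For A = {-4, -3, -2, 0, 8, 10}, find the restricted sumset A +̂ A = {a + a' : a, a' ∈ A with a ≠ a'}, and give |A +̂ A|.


Restricted sumset: A +̂ A = {a + a' : a ∈ A, a' ∈ A, a ≠ a'}.
Equivalently, take A + A and drop any sum 2a that is achievable ONLY as a + a for a ∈ A (i.e. sums representable only with equal summands).
Enumerate pairs (a, a') with a < a' (symmetric, so each unordered pair gives one sum; this covers all a ≠ a'):
  -4 + -3 = -7
  -4 + -2 = -6
  -4 + 0 = -4
  -4 + 8 = 4
  -4 + 10 = 6
  -3 + -2 = -5
  -3 + 0 = -3
  -3 + 8 = 5
  -3 + 10 = 7
  -2 + 0 = -2
  -2 + 8 = 6
  -2 + 10 = 8
  0 + 8 = 8
  0 + 10 = 10
  8 + 10 = 18
Collected distinct sums: {-7, -6, -5, -4, -3, -2, 4, 5, 6, 7, 8, 10, 18}
|A +̂ A| = 13
(Reference bound: |A +̂ A| ≥ 2|A| - 3 for |A| ≥ 2, with |A| = 6 giving ≥ 9.)

|A +̂ A| = 13


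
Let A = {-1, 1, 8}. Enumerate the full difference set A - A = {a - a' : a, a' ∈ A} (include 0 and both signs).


A - A = {a - a' : a, a' ∈ A}.
Compute a - a' for each ordered pair (a, a'):
a = -1: -1--1=0, -1-1=-2, -1-8=-9
a = 1: 1--1=2, 1-1=0, 1-8=-7
a = 8: 8--1=9, 8-1=7, 8-8=0
Collecting distinct values (and noting 0 appears from a-a):
A - A = {-9, -7, -2, 0, 2, 7, 9}
|A - A| = 7

A - A = {-9, -7, -2, 0, 2, 7, 9}


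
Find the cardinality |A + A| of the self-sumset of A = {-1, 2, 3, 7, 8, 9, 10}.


A + A = {a + a' : a, a' ∈ A}; |A| = 7.
General bounds: 2|A| - 1 ≤ |A + A| ≤ |A|(|A|+1)/2, i.e. 13 ≤ |A + A| ≤ 28.
Lower bound 2|A|-1 is attained iff A is an arithmetic progression.
Enumerate sums a + a' for a ≤ a' (symmetric, so this suffices):
a = -1: -1+-1=-2, -1+2=1, -1+3=2, -1+7=6, -1+8=7, -1+9=8, -1+10=9
a = 2: 2+2=4, 2+3=5, 2+7=9, 2+8=10, 2+9=11, 2+10=12
a = 3: 3+3=6, 3+7=10, 3+8=11, 3+9=12, 3+10=13
a = 7: 7+7=14, 7+8=15, 7+9=16, 7+10=17
a = 8: 8+8=16, 8+9=17, 8+10=18
a = 9: 9+9=18, 9+10=19
a = 10: 10+10=20
Distinct sums: {-2, 1, 2, 4, 5, 6, 7, 8, 9, 10, 11, 12, 13, 14, 15, 16, 17, 18, 19, 20}
|A + A| = 20

|A + A| = 20


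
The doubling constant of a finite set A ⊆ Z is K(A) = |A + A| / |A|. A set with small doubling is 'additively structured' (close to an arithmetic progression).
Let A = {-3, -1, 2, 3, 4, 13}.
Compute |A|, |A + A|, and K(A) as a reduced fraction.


|A| = 6.
Compute A + A by enumerating all 36 pairs.
A + A = {-6, -4, -2, -1, 0, 1, 2, 3, 4, 5, 6, 7, 8, 10, 12, 15, 16, 17, 26}, so |A + A| = 19.
K = |A + A| / |A| = 19/6 (already in lowest terms) ≈ 3.1667.
Reference: AP of size 6 gives K = 11/6 ≈ 1.8333; a fully generic set of size 6 gives K ≈ 3.5000.

|A| = 6, |A + A| = 19, K = 19/6.


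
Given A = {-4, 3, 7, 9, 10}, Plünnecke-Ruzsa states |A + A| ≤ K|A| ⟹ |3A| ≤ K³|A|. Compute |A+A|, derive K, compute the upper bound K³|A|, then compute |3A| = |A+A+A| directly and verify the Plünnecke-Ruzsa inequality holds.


|A| = 5.
Step 1: Compute A + A by enumerating all 25 pairs.
A + A = {-8, -1, 3, 5, 6, 10, 12, 13, 14, 16, 17, 18, 19, 20}, so |A + A| = 14.
Step 2: Doubling constant K = |A + A|/|A| = 14/5 = 14/5 ≈ 2.8000.
Step 3: Plünnecke-Ruzsa gives |3A| ≤ K³·|A| = (2.8000)³ · 5 ≈ 109.7600.
Step 4: Compute 3A = A + A + A directly by enumerating all triples (a,b,c) ∈ A³; |3A| = 27.
Step 5: Check 27 ≤ 109.7600? Yes ✓.

K = 14/5, Plünnecke-Ruzsa bound K³|A| ≈ 109.7600, |3A| = 27, inequality holds.


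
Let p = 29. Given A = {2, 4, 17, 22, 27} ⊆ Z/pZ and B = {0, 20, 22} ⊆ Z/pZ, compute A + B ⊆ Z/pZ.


Work in Z/29Z: reduce every sum a + b modulo 29.
Enumerate all 15 pairs:
a = 2: 2+0=2, 2+20=22, 2+22=24
a = 4: 4+0=4, 4+20=24, 4+22=26
a = 17: 17+0=17, 17+20=8, 17+22=10
a = 22: 22+0=22, 22+20=13, 22+22=15
a = 27: 27+0=27, 27+20=18, 27+22=20
Distinct residues collected: {2, 4, 8, 10, 13, 15, 17, 18, 20, 22, 24, 26, 27}
|A + B| = 13 (out of 29 total residues).

A + B = {2, 4, 8, 10, 13, 15, 17, 18, 20, 22, 24, 26, 27}


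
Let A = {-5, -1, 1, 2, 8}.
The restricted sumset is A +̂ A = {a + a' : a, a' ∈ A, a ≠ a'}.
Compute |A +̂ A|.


Restricted sumset: A +̂ A = {a + a' : a ∈ A, a' ∈ A, a ≠ a'}.
Equivalently, take A + A and drop any sum 2a that is achievable ONLY as a + a for a ∈ A (i.e. sums representable only with equal summands).
Enumerate pairs (a, a') with a < a' (symmetric, so each unordered pair gives one sum; this covers all a ≠ a'):
  -5 + -1 = -6
  -5 + 1 = -4
  -5 + 2 = -3
  -5 + 8 = 3
  -1 + 1 = 0
  -1 + 2 = 1
  -1 + 8 = 7
  1 + 2 = 3
  1 + 8 = 9
  2 + 8 = 10
Collected distinct sums: {-6, -4, -3, 0, 1, 3, 7, 9, 10}
|A +̂ A| = 9
(Reference bound: |A +̂ A| ≥ 2|A| - 3 for |A| ≥ 2, with |A| = 5 giving ≥ 7.)

|A +̂ A| = 9


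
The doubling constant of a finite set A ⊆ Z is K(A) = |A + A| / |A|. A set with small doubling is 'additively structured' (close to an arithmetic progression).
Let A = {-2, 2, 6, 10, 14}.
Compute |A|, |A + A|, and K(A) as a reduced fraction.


|A| = 5.
Compute A + A by enumerating all 25 pairs.
A + A = {-4, 0, 4, 8, 12, 16, 20, 24, 28}, so |A + A| = 9.
K = |A + A| / |A| = 9/5 (already in lowest terms) ≈ 1.8000.
Reference: AP of size 5 gives K = 9/5 ≈ 1.8000; a fully generic set of size 5 gives K ≈ 3.0000.

|A| = 5, |A + A| = 9, K = 9/5.
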